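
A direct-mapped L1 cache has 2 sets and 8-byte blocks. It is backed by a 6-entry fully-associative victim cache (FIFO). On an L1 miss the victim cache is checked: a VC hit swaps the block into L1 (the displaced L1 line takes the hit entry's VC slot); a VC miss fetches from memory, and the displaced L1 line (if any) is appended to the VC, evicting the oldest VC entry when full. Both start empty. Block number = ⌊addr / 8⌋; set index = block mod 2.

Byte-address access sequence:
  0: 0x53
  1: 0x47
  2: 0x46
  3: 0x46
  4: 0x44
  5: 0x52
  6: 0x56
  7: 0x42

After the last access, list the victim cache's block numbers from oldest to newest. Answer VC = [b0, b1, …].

#0 0x53→b10/s0 MISS; vc=[]
#1 0x47→b8/s0 MISS; vc=[10]
#2 0x46→b8/s0 L1-HIT; vc=[10]
#3 0x46→b8/s0 L1-HIT; vc=[10]
#4 0x44→b8/s0 L1-HIT; vc=[10]
#5 0x52→b10/s0 VC-HIT; vc=[8]
#6 0x56→b10/s0 L1-HIT; vc=[8]
#7 0x42→b8/s0 VC-HIT; vc=[10]

VC = [10]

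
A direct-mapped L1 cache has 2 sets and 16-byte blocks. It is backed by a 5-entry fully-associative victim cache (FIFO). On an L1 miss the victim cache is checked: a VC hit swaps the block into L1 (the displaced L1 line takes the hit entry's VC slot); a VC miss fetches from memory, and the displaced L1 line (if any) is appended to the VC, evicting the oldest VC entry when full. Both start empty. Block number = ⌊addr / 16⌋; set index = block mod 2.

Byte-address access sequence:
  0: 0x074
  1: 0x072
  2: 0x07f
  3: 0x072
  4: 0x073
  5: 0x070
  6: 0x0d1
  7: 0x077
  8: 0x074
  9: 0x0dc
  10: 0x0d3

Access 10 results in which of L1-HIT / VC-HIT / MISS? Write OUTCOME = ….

OUTCOME = L1-HIT

#0 0x74→b7/s1 MISS; vc=[]
#1 0x72→b7/s1 L1-HIT; vc=[]
#2 0x7f→b7/s1 L1-HIT; vc=[]
#3 0x72→b7/s1 L1-HIT; vc=[]
#4 0x73→b7/s1 L1-HIT; vc=[]
#5 0x70→b7/s1 L1-HIT; vc=[]
#6 0xd1→b13/s1 MISS; vc=[7]
#7 0x77→b7/s1 VC-HIT; vc=[13]
#8 0x74→b7/s1 L1-HIT; vc=[13]
#9 0xdc→b13/s1 VC-HIT; vc=[7]
#10 0xd3→b13/s1 L1-HIT; vc=[7]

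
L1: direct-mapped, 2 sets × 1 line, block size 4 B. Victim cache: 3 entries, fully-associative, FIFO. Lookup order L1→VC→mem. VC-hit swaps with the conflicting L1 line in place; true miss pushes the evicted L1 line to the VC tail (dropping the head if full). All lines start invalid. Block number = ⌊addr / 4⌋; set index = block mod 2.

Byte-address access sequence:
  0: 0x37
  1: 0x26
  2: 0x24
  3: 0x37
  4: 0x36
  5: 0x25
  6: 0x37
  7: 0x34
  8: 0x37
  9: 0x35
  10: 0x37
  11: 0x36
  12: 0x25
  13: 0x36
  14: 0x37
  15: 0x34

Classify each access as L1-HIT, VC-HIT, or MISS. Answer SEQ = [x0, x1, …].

  [0] addr=0x37 blk=13 s=1: MISS | VC []
  [1] addr=0x26 blk=9 s=1: MISS | VC [13]
  [2] addr=0x24 blk=9 s=1: L1-HIT | VC [13]
  [3] addr=0x37 blk=13 s=1: VC-HIT | VC [9]
  [4] addr=0x36 blk=13 s=1: L1-HIT | VC [9]
  [5] addr=0x25 blk=9 s=1: VC-HIT | VC [13]
  [6] addr=0x37 blk=13 s=1: VC-HIT | VC [9]
  [7] addr=0x34 blk=13 s=1: L1-HIT | VC [9]
  [8] addr=0x37 blk=13 s=1: L1-HIT | VC [9]
  [9] addr=0x35 blk=13 s=1: L1-HIT | VC [9]
  [10] addr=0x37 blk=13 s=1: L1-HIT | VC [9]
  [11] addr=0x36 blk=13 s=1: L1-HIT | VC [9]
  [12] addr=0x25 blk=9 s=1: VC-HIT | VC [13]
  [13] addr=0x36 blk=13 s=1: VC-HIT | VC [9]
  [14] addr=0x37 blk=13 s=1: L1-HIT | VC [9]
  [15] addr=0x34 blk=13 s=1: L1-HIT | VC [9]

SEQ = [MISS, MISS, L1-HIT, VC-HIT, L1-HIT, VC-HIT, VC-HIT, L1-HIT, L1-HIT, L1-HIT, L1-HIT, L1-HIT, VC-HIT, VC-HIT, L1-HIT, L1-HIT]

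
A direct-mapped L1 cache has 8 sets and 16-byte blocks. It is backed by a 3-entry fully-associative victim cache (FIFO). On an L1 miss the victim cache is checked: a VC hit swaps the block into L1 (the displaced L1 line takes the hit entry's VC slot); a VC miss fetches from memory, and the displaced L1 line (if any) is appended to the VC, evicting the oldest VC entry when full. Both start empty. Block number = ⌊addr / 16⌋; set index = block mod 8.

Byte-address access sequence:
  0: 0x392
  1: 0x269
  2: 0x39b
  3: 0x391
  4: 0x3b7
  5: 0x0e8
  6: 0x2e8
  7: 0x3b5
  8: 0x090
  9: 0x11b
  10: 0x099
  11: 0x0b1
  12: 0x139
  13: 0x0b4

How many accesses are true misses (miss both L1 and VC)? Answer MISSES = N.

MISSES = 9

0: 0x392 (blk 57, set 1) → MISS  vc=[]
1: 0x269 (blk 38, set 6) → MISS  vc=[]
2: 0x39b (blk 57, set 1) → L1-HIT  vc=[]
3: 0x391 (blk 57, set 1) → L1-HIT  vc=[]
4: 0x3b7 (blk 59, set 3) → MISS  vc=[]
5: 0xe8 (blk 14, set 6) → MISS  vc=[38]
6: 0x2e8 (blk 46, set 6) → MISS  vc=[38, 14]
7: 0x3b5 (blk 59, set 3) → L1-HIT  vc=[38, 14]
8: 0x90 (blk 9, set 1) → MISS  vc=[38, 14, 57]
9: 0x11b (blk 17, set 1) → MISS  vc=[14, 57, 9]
10: 0x99 (blk 9, set 1) → VC-HIT  vc=[14, 57, 17]
11: 0xb1 (blk 11, set 3) → MISS  vc=[57, 17, 59]
12: 0x139 (blk 19, set 3) → MISS  vc=[17, 59, 11]
13: 0xb4 (blk 11, set 3) → VC-HIT  vc=[17, 59, 19]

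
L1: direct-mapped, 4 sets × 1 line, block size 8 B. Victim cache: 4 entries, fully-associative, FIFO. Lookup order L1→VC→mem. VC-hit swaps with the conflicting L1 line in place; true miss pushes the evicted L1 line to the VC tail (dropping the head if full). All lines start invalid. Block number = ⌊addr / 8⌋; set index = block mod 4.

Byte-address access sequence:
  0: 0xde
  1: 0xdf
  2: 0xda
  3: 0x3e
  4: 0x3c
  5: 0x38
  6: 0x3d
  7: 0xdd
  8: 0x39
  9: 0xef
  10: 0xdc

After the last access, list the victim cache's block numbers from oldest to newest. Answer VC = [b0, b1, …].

VC = [7]

  [0] addr=0xde blk=27 s=3: MISS | VC []
  [1] addr=0xdf blk=27 s=3: L1-HIT | VC []
  [2] addr=0xda blk=27 s=3: L1-HIT | VC []
  [3] addr=0x3e blk=7 s=3: MISS | VC [27]
  [4] addr=0x3c blk=7 s=3: L1-HIT | VC [27]
  [5] addr=0x38 blk=7 s=3: L1-HIT | VC [27]
  [6] addr=0x3d blk=7 s=3: L1-HIT | VC [27]
  [7] addr=0xdd blk=27 s=3: VC-HIT | VC [7]
  [8] addr=0x39 blk=7 s=3: VC-HIT | VC [27]
  [9] addr=0xef blk=29 s=1: MISS | VC [27]
  [10] addr=0xdc blk=27 s=3: VC-HIT | VC [7]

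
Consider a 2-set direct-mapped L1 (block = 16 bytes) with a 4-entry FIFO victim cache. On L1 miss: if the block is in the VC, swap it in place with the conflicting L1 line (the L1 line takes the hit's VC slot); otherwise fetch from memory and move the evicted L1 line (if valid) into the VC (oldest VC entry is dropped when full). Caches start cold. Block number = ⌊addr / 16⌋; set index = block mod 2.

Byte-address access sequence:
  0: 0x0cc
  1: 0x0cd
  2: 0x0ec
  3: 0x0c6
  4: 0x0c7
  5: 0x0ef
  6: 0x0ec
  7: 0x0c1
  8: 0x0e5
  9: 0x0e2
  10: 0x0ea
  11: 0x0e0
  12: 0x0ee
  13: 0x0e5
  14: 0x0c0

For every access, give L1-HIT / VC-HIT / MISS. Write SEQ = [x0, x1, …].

  [0] addr=0xcc blk=12 s=0: MISS | VC []
  [1] addr=0xcd blk=12 s=0: L1-HIT | VC []
  [2] addr=0xec blk=14 s=0: MISS | VC [12]
  [3] addr=0xc6 blk=12 s=0: VC-HIT | VC [14]
  [4] addr=0xc7 blk=12 s=0: L1-HIT | VC [14]
  [5] addr=0xef blk=14 s=0: VC-HIT | VC [12]
  [6] addr=0xec blk=14 s=0: L1-HIT | VC [12]
  [7] addr=0xc1 blk=12 s=0: VC-HIT | VC [14]
  [8] addr=0xe5 blk=14 s=0: VC-HIT | VC [12]
  [9] addr=0xe2 blk=14 s=0: L1-HIT | VC [12]
  [10] addr=0xea blk=14 s=0: L1-HIT | VC [12]
  [11] addr=0xe0 blk=14 s=0: L1-HIT | VC [12]
  [12] addr=0xee blk=14 s=0: L1-HIT | VC [12]
  [13] addr=0xe5 blk=14 s=0: L1-HIT | VC [12]
  [14] addr=0xc0 blk=12 s=0: VC-HIT | VC [14]

SEQ = [MISS, L1-HIT, MISS, VC-HIT, L1-HIT, VC-HIT, L1-HIT, VC-HIT, VC-HIT, L1-HIT, L1-HIT, L1-HIT, L1-HIT, L1-HIT, VC-HIT]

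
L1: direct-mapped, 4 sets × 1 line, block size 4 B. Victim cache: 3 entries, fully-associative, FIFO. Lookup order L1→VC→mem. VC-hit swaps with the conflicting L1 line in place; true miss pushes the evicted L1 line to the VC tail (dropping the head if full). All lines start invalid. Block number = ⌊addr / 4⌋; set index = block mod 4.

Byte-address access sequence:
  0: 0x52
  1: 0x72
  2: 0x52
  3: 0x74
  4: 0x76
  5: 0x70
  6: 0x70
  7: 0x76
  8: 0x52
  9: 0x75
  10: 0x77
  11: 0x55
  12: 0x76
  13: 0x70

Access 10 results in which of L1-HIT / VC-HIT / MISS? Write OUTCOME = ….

  [0] addr=0x52 blk=20 s=0: MISS | VC []
  [1] addr=0x72 blk=28 s=0: MISS | VC [20]
  [2] addr=0x52 blk=20 s=0: VC-HIT | VC [28]
  [3] addr=0x74 blk=29 s=1: MISS | VC [28]
  [4] addr=0x76 blk=29 s=1: L1-HIT | VC [28]
  [5] addr=0x70 blk=28 s=0: VC-HIT | VC [20]
  [6] addr=0x70 blk=28 s=0: L1-HIT | VC [20]
  [7] addr=0x76 blk=29 s=1: L1-HIT | VC [20]
  [8] addr=0x52 blk=20 s=0: VC-HIT | VC [28]
  [9] addr=0x75 blk=29 s=1: L1-HIT | VC [28]
  [10] addr=0x77 blk=29 s=1: L1-HIT | VC [28]
  [11] addr=0x55 blk=21 s=1: MISS | VC [28, 29]
  [12] addr=0x76 blk=29 s=1: VC-HIT | VC [28, 21]
  [13] addr=0x70 blk=28 s=0: VC-HIT | VC [20, 21]

OUTCOME = L1-HIT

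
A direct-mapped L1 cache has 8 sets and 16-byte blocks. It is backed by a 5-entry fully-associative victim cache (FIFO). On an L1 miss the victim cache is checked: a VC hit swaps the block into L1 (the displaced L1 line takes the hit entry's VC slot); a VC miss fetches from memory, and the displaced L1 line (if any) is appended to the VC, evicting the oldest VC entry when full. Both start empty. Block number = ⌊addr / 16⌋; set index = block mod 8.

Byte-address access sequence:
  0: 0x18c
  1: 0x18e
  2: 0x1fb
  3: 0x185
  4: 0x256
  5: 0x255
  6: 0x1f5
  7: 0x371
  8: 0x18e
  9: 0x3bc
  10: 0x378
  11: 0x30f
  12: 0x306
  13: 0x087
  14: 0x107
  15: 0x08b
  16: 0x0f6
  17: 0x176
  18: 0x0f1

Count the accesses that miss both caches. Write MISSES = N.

MISSES = 10

0: 0x18c (blk 24, set 0) → MISS  vc=[]
1: 0x18e (blk 24, set 0) → L1-HIT  vc=[]
2: 0x1fb (blk 31, set 7) → MISS  vc=[]
3: 0x185 (blk 24, set 0) → L1-HIT  vc=[]
4: 0x256 (blk 37, set 5) → MISS  vc=[]
5: 0x255 (blk 37, set 5) → L1-HIT  vc=[]
6: 0x1f5 (blk 31, set 7) → L1-HIT  vc=[]
7: 0x371 (blk 55, set 7) → MISS  vc=[31]
8: 0x18e (blk 24, set 0) → L1-HIT  vc=[31]
9: 0x3bc (blk 59, set 3) → MISS  vc=[31]
10: 0x378 (blk 55, set 7) → L1-HIT  vc=[31]
11: 0x30f (blk 48, set 0) → MISS  vc=[31, 24]
12: 0x306 (blk 48, set 0) → L1-HIT  vc=[31, 24]
13: 0x87 (blk 8, set 0) → MISS  vc=[31, 24, 48]
14: 0x107 (blk 16, set 0) → MISS  vc=[31, 24, 48, 8]
15: 0x8b (blk 8, set 0) → VC-HIT  vc=[31, 24, 48, 16]
16: 0xf6 (blk 15, set 7) → MISS  vc=[31, 24, 48, 16, 55]
17: 0x176 (blk 23, set 7) → MISS  vc=[24, 48, 16, 55, 15]
18: 0xf1 (blk 15, set 7) → VC-HIT  vc=[24, 48, 16, 55, 23]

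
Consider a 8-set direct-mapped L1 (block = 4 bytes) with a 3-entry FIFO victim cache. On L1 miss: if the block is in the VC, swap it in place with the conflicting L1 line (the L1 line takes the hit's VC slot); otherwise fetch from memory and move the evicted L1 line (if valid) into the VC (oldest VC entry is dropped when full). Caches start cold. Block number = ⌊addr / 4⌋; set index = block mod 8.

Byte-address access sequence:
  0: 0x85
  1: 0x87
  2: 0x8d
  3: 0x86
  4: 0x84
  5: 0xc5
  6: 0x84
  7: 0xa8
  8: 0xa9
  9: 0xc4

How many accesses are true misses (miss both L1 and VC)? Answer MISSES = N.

#0 0x85→b33/s1 MISS; vc=[]
#1 0x87→b33/s1 L1-HIT; vc=[]
#2 0x8d→b35/s3 MISS; vc=[]
#3 0x86→b33/s1 L1-HIT; vc=[]
#4 0x84→b33/s1 L1-HIT; vc=[]
#5 0xc5→b49/s1 MISS; vc=[33]
#6 0x84→b33/s1 VC-HIT; vc=[49]
#7 0xa8→b42/s2 MISS; vc=[49]
#8 0xa9→b42/s2 L1-HIT; vc=[49]
#9 0xc4→b49/s1 VC-HIT; vc=[33]

MISSES = 4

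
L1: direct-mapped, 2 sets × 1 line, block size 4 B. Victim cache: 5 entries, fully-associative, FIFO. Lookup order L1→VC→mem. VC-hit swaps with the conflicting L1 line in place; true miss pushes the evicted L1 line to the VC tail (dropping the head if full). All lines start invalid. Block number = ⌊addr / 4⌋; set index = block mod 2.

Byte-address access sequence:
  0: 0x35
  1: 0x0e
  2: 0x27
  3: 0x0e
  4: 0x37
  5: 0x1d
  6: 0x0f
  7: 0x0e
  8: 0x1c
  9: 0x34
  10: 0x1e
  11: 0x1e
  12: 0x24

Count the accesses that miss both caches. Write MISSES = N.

  [0] addr=0x35 blk=13 s=1: MISS | VC []
  [1] addr=0xe blk=3 s=1: MISS | VC [13]
  [2] addr=0x27 blk=9 s=1: MISS | VC [13, 3]
  [3] addr=0xe blk=3 s=1: VC-HIT | VC [13, 9]
  [4] addr=0x37 blk=13 s=1: VC-HIT | VC [3, 9]
  [5] addr=0x1d blk=7 s=1: MISS | VC [3, 9, 13]
  [6] addr=0xf blk=3 s=1: VC-HIT | VC [7, 9, 13]
  [7] addr=0xe blk=3 s=1: L1-HIT | VC [7, 9, 13]
  [8] addr=0x1c blk=7 s=1: VC-HIT | VC [3, 9, 13]
  [9] addr=0x34 blk=13 s=1: VC-HIT | VC [3, 9, 7]
  [10] addr=0x1e blk=7 s=1: VC-HIT | VC [3, 9, 13]
  [11] addr=0x1e blk=7 s=1: L1-HIT | VC [3, 9, 13]
  [12] addr=0x24 blk=9 s=1: VC-HIT | VC [3, 7, 13]

MISSES = 4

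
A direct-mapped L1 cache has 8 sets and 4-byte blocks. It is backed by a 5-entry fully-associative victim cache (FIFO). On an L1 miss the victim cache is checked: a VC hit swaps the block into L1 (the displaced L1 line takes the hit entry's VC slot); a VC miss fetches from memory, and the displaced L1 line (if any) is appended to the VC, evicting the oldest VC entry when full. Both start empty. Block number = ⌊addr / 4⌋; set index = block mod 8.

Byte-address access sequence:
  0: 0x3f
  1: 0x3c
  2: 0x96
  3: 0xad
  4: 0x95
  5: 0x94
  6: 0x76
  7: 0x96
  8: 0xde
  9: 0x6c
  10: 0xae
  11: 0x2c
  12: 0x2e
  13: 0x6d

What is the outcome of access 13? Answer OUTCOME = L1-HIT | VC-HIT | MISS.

OUTCOME = VC-HIT

#0 0x3f→b15/s7 MISS; vc=[]
#1 0x3c→b15/s7 L1-HIT; vc=[]
#2 0x96→b37/s5 MISS; vc=[]
#3 0xad→b43/s3 MISS; vc=[]
#4 0x95→b37/s5 L1-HIT; vc=[]
#5 0x94→b37/s5 L1-HIT; vc=[]
#6 0x76→b29/s5 MISS; vc=[37]
#7 0x96→b37/s5 VC-HIT; vc=[29]
#8 0xde→b55/s7 MISS; vc=[29,15]
#9 0x6c→b27/s3 MISS; vc=[29,15,43]
#10 0xae→b43/s3 VC-HIT; vc=[29,15,27]
#11 0x2c→b11/s3 MISS; vc=[29,15,27,43]
#12 0x2e→b11/s3 L1-HIT; vc=[29,15,27,43]
#13 0x6d→b27/s3 VC-HIT; vc=[29,15,11,43]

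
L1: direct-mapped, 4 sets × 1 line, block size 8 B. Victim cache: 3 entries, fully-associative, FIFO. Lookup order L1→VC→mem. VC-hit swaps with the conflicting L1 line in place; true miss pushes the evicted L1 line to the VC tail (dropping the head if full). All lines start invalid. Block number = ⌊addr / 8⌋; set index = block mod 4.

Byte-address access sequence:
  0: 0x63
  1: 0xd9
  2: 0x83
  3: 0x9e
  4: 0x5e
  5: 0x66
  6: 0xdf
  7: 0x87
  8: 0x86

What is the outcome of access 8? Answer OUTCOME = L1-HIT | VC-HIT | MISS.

OUTCOME = L1-HIT

0: 0x63 (blk 12, set 0) → MISS  vc=[]
1: 0xd9 (blk 27, set 3) → MISS  vc=[]
2: 0x83 (blk 16, set 0) → MISS  vc=[12]
3: 0x9e (blk 19, set 3) → MISS  vc=[12, 27]
4: 0x5e (blk 11, set 3) → MISS  vc=[12, 27, 19]
5: 0x66 (blk 12, set 0) → VC-HIT  vc=[16, 27, 19]
6: 0xdf (blk 27, set 3) → VC-HIT  vc=[16, 11, 19]
7: 0x87 (blk 16, set 0) → VC-HIT  vc=[12, 11, 19]
8: 0x86 (blk 16, set 0) → L1-HIT  vc=[12, 11, 19]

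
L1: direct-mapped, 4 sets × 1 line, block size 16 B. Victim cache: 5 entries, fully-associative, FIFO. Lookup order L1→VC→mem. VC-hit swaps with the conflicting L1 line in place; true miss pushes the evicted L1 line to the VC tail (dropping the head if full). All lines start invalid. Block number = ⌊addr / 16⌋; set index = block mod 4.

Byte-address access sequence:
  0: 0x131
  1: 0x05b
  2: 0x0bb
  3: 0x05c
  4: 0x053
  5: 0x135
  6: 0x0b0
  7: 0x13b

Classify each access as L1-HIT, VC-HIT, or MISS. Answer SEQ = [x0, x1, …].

#0 0x131→b19/s3 MISS; vc=[]
#1 0x5b→b5/s1 MISS; vc=[]
#2 0xbb→b11/s3 MISS; vc=[19]
#3 0x5c→b5/s1 L1-HIT; vc=[19]
#4 0x53→b5/s1 L1-HIT; vc=[19]
#5 0x135→b19/s3 VC-HIT; vc=[11]
#6 0xb0→b11/s3 VC-HIT; vc=[19]
#7 0x13b→b19/s3 VC-HIT; vc=[11]

SEQ = [MISS, MISS, MISS, L1-HIT, L1-HIT, VC-HIT, VC-HIT, VC-HIT]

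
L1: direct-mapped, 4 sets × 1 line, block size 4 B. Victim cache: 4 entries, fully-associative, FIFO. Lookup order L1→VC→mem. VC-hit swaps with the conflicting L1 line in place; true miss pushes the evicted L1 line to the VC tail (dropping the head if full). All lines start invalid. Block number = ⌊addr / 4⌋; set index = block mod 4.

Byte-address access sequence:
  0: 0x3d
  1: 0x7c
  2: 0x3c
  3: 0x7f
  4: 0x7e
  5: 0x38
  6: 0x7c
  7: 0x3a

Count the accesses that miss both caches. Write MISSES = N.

#0 0x3d→b15/s3 MISS; vc=[]
#1 0x7c→b31/s3 MISS; vc=[15]
#2 0x3c→b15/s3 VC-HIT; vc=[31]
#3 0x7f→b31/s3 VC-HIT; vc=[15]
#4 0x7e→b31/s3 L1-HIT; vc=[15]
#5 0x38→b14/s2 MISS; vc=[15]
#6 0x7c→b31/s3 L1-HIT; vc=[15]
#7 0x3a→b14/s2 L1-HIT; vc=[15]

MISSES = 3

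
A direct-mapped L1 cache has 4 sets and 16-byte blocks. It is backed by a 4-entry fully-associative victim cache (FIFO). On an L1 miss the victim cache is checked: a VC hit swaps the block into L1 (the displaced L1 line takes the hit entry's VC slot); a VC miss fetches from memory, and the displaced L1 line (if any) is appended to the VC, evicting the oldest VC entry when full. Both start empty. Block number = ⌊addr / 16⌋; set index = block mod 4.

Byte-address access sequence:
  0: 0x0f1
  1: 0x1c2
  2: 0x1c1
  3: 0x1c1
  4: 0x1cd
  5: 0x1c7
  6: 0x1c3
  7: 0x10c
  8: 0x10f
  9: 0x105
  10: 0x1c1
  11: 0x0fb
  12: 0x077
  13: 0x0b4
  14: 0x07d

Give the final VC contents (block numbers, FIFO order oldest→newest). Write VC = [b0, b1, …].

#0 0xf1→b15/s3 MISS; vc=[]
#1 0x1c2→b28/s0 MISS; vc=[]
#2 0x1c1→b28/s0 L1-HIT; vc=[]
#3 0x1c1→b28/s0 L1-HIT; vc=[]
#4 0x1cd→b28/s0 L1-HIT; vc=[]
#5 0x1c7→b28/s0 L1-HIT; vc=[]
#6 0x1c3→b28/s0 L1-HIT; vc=[]
#7 0x10c→b16/s0 MISS; vc=[28]
#8 0x10f→b16/s0 L1-HIT; vc=[28]
#9 0x105→b16/s0 L1-HIT; vc=[28]
#10 0x1c1→b28/s0 VC-HIT; vc=[16]
#11 0xfb→b15/s3 L1-HIT; vc=[16]
#12 0x77→b7/s3 MISS; vc=[16,15]
#13 0xb4→b11/s3 MISS; vc=[16,15,7]
#14 0x7d→b7/s3 VC-HIT; vc=[16,15,11]

VC = [16, 15, 11]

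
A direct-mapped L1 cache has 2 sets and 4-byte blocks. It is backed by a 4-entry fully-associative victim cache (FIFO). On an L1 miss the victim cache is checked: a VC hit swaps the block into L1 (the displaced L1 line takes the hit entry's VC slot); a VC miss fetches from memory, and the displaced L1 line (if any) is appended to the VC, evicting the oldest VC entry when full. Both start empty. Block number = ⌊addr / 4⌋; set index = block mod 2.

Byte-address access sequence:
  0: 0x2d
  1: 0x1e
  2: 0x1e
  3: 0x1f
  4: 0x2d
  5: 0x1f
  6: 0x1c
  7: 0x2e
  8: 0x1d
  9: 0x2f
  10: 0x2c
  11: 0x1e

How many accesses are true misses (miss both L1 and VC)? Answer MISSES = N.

0: 0x2d (blk 11, set 1) → MISS  vc=[]
1: 0x1e (blk 7, set 1) → MISS  vc=[11]
2: 0x1e (blk 7, set 1) → L1-HIT  vc=[11]
3: 0x1f (blk 7, set 1) → L1-HIT  vc=[11]
4: 0x2d (blk 11, set 1) → VC-HIT  vc=[7]
5: 0x1f (blk 7, set 1) → VC-HIT  vc=[11]
6: 0x1c (blk 7, set 1) → L1-HIT  vc=[11]
7: 0x2e (blk 11, set 1) → VC-HIT  vc=[7]
8: 0x1d (blk 7, set 1) → VC-HIT  vc=[11]
9: 0x2f (blk 11, set 1) → VC-HIT  vc=[7]
10: 0x2c (blk 11, set 1) → L1-HIT  vc=[7]
11: 0x1e (blk 7, set 1) → VC-HIT  vc=[11]

MISSES = 2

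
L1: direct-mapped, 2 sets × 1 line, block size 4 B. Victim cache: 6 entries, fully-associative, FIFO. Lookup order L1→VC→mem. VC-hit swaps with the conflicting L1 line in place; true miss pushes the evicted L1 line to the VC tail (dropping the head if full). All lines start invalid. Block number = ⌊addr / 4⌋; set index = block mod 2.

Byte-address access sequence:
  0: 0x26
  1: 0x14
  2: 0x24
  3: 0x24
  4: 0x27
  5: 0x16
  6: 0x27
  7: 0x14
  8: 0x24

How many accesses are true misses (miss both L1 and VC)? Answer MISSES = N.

0: 0x26 (blk 9, set 1) → MISS  vc=[]
1: 0x14 (blk 5, set 1) → MISS  vc=[9]
2: 0x24 (blk 9, set 1) → VC-HIT  vc=[5]
3: 0x24 (blk 9, set 1) → L1-HIT  vc=[5]
4: 0x27 (blk 9, set 1) → L1-HIT  vc=[5]
5: 0x16 (blk 5, set 1) → VC-HIT  vc=[9]
6: 0x27 (blk 9, set 1) → VC-HIT  vc=[5]
7: 0x14 (blk 5, set 1) → VC-HIT  vc=[9]
8: 0x24 (blk 9, set 1) → VC-HIT  vc=[5]

MISSES = 2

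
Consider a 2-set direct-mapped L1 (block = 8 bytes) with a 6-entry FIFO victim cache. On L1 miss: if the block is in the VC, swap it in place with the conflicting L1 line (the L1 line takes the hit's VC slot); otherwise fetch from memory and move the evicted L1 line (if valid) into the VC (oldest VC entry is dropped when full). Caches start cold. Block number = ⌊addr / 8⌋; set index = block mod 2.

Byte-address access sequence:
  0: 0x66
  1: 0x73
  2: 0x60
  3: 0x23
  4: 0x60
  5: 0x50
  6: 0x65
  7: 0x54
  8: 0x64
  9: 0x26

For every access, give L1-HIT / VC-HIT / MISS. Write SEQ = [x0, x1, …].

  [0] addr=0x66 blk=12 s=0: MISS | VC []
  [1] addr=0x73 blk=14 s=0: MISS | VC [12]
  [2] addr=0x60 blk=12 s=0: VC-HIT | VC [14]
  [3] addr=0x23 blk=4 s=0: MISS | VC [14, 12]
  [4] addr=0x60 blk=12 s=0: VC-HIT | VC [14, 4]
  [5] addr=0x50 blk=10 s=0: MISS | VC [14, 4, 12]
  [6] addr=0x65 blk=12 s=0: VC-HIT | VC [14, 4, 10]
  [7] addr=0x54 blk=10 s=0: VC-HIT | VC [14, 4, 12]
  [8] addr=0x64 blk=12 s=0: VC-HIT | VC [14, 4, 10]
  [9] addr=0x26 blk=4 s=0: VC-HIT | VC [14, 12, 10]

SEQ = [MISS, MISS, VC-HIT, MISS, VC-HIT, MISS, VC-HIT, VC-HIT, VC-HIT, VC-HIT]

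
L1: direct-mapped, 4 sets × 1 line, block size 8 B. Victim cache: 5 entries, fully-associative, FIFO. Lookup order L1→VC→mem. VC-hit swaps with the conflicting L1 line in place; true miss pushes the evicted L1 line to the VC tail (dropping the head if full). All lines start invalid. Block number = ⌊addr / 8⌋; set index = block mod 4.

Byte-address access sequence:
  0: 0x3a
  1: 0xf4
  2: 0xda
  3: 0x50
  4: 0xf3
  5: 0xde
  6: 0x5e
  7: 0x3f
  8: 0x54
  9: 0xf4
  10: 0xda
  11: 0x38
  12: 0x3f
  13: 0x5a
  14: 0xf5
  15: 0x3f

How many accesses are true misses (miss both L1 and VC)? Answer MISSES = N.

MISSES = 5

0: 0x3a (blk 7, set 3) → MISS  vc=[]
1: 0xf4 (blk 30, set 2) → MISS  vc=[]
2: 0xda (blk 27, set 3) → MISS  vc=[7]
3: 0x50 (blk 10, set 2) → MISS  vc=[7, 30]
4: 0xf3 (blk 30, set 2) → VC-HIT  vc=[7, 10]
5: 0xde (blk 27, set 3) → L1-HIT  vc=[7, 10]
6: 0x5e (blk 11, set 3) → MISS  vc=[7, 10, 27]
7: 0x3f (blk 7, set 3) → VC-HIT  vc=[11, 10, 27]
8: 0x54 (blk 10, set 2) → VC-HIT  vc=[11, 30, 27]
9: 0xf4 (blk 30, set 2) → VC-HIT  vc=[11, 10, 27]
10: 0xda (blk 27, set 3) → VC-HIT  vc=[11, 10, 7]
11: 0x38 (blk 7, set 3) → VC-HIT  vc=[11, 10, 27]
12: 0x3f (blk 7, set 3) → L1-HIT  vc=[11, 10, 27]
13: 0x5a (blk 11, set 3) → VC-HIT  vc=[7, 10, 27]
14: 0xf5 (blk 30, set 2) → L1-HIT  vc=[7, 10, 27]
15: 0x3f (blk 7, set 3) → VC-HIT  vc=[11, 10, 27]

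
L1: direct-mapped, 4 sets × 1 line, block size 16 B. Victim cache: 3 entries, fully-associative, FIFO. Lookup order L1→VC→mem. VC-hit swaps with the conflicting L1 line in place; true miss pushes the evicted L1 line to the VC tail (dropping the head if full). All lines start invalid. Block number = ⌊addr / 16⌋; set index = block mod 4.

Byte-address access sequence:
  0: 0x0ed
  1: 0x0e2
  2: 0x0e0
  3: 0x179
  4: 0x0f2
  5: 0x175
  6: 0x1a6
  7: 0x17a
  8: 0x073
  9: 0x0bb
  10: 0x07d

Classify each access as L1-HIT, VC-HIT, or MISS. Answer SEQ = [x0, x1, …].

  [0] addr=0xed blk=14 s=2: MISS | VC []
  [1] addr=0xe2 blk=14 s=2: L1-HIT | VC []
  [2] addr=0xe0 blk=14 s=2: L1-HIT | VC []
  [3] addr=0x179 blk=23 s=3: MISS | VC []
  [4] addr=0xf2 blk=15 s=3: MISS | VC [23]
  [5] addr=0x175 blk=23 s=3: VC-HIT | VC [15]
  [6] addr=0x1a6 blk=26 s=2: MISS | VC [15, 14]
  [7] addr=0x17a blk=23 s=3: L1-HIT | VC [15, 14]
  [8] addr=0x73 blk=7 s=3: MISS | VC [15, 14, 23]
  [9] addr=0xbb blk=11 s=3: MISS | VC [14, 23, 7]
  [10] addr=0x7d blk=7 s=3: VC-HIT | VC [14, 23, 11]

SEQ = [MISS, L1-HIT, L1-HIT, MISS, MISS, VC-HIT, MISS, L1-HIT, MISS, MISS, VC-HIT]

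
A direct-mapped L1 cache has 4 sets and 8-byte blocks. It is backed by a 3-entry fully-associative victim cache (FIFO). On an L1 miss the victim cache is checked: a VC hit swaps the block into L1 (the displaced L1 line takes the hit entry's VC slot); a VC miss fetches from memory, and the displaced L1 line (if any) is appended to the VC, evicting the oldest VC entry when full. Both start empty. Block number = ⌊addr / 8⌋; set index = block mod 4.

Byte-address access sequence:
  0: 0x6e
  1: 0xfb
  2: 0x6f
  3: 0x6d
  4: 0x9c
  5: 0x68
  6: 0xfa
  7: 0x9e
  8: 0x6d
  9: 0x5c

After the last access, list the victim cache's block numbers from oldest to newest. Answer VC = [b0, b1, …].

VC = [31, 19]

#0 0x6e→b13/s1 MISS; vc=[]
#1 0xfb→b31/s3 MISS; vc=[]
#2 0x6f→b13/s1 L1-HIT; vc=[]
#3 0x6d→b13/s1 L1-HIT; vc=[]
#4 0x9c→b19/s3 MISS; vc=[31]
#5 0x68→b13/s1 L1-HIT; vc=[31]
#6 0xfa→b31/s3 VC-HIT; vc=[19]
#7 0x9e→b19/s3 VC-HIT; vc=[31]
#8 0x6d→b13/s1 L1-HIT; vc=[31]
#9 0x5c→b11/s3 MISS; vc=[31,19]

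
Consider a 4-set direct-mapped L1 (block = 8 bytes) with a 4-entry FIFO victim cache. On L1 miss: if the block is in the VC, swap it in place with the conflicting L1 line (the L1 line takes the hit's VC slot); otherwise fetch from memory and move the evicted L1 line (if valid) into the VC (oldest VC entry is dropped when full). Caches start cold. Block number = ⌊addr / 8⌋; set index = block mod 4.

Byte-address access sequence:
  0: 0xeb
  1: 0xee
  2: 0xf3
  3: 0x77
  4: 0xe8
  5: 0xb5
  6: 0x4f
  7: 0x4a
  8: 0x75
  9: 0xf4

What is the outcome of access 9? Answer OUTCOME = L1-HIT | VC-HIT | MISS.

OUTCOME = VC-HIT

#0 0xeb→b29/s1 MISS; vc=[]
#1 0xee→b29/s1 L1-HIT; vc=[]
#2 0xf3→b30/s2 MISS; vc=[]
#3 0x77→b14/s2 MISS; vc=[30]
#4 0xe8→b29/s1 L1-HIT; vc=[30]
#5 0xb5→b22/s2 MISS; vc=[30,14]
#6 0x4f→b9/s1 MISS; vc=[30,14,29]
#7 0x4a→b9/s1 L1-HIT; vc=[30,14,29]
#8 0x75→b14/s2 VC-HIT; vc=[30,22,29]
#9 0xf4→b30/s2 VC-HIT; vc=[14,22,29]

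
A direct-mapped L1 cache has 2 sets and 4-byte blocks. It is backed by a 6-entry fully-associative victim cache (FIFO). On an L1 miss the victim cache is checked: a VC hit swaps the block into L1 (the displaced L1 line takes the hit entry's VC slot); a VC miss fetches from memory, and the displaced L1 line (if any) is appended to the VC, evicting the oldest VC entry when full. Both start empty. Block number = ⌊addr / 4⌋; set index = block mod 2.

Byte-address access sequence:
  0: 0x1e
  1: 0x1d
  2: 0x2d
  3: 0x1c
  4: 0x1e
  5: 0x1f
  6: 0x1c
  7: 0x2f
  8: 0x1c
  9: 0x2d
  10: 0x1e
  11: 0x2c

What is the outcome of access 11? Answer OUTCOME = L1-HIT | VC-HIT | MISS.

OUTCOME = VC-HIT

#0 0x1e→b7/s1 MISS; vc=[]
#1 0x1d→b7/s1 L1-HIT; vc=[]
#2 0x2d→b11/s1 MISS; vc=[7]
#3 0x1c→b7/s1 VC-HIT; vc=[11]
#4 0x1e→b7/s1 L1-HIT; vc=[11]
#5 0x1f→b7/s1 L1-HIT; vc=[11]
#6 0x1c→b7/s1 L1-HIT; vc=[11]
#7 0x2f→b11/s1 VC-HIT; vc=[7]
#8 0x1c→b7/s1 VC-HIT; vc=[11]
#9 0x2d→b11/s1 VC-HIT; vc=[7]
#10 0x1e→b7/s1 VC-HIT; vc=[11]
#11 0x2c→b11/s1 VC-HIT; vc=[7]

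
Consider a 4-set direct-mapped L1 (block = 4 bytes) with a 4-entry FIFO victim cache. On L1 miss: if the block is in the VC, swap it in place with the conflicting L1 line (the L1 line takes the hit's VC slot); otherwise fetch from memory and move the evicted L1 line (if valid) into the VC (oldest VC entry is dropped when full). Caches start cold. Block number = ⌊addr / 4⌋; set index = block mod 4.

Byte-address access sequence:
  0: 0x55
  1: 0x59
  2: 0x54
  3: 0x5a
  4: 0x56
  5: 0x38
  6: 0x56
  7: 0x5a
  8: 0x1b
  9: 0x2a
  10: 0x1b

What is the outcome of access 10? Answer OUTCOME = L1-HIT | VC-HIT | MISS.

#0 0x55→b21/s1 MISS; vc=[]
#1 0x59→b22/s2 MISS; vc=[]
#2 0x54→b21/s1 L1-HIT; vc=[]
#3 0x5a→b22/s2 L1-HIT; vc=[]
#4 0x56→b21/s1 L1-HIT; vc=[]
#5 0x38→b14/s2 MISS; vc=[22]
#6 0x56→b21/s1 L1-HIT; vc=[22]
#7 0x5a→b22/s2 VC-HIT; vc=[14]
#8 0x1b→b6/s2 MISS; vc=[14,22]
#9 0x2a→b10/s2 MISS; vc=[14,22,6]
#10 0x1b→b6/s2 VC-HIT; vc=[14,22,10]

OUTCOME = VC-HIT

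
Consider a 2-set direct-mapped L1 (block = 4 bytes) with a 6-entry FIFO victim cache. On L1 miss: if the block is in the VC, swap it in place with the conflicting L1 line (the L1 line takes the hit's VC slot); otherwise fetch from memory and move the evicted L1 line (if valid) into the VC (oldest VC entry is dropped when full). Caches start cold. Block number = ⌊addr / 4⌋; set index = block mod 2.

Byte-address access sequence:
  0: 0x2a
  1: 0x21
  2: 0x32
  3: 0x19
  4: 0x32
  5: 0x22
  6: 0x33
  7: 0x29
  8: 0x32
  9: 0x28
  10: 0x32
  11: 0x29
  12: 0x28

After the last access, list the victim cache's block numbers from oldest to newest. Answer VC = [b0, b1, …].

0: 0x2a (blk 10, set 0) → MISS  vc=[]
1: 0x21 (blk 8, set 0) → MISS  vc=[10]
2: 0x32 (blk 12, set 0) → MISS  vc=[10, 8]
3: 0x19 (blk 6, set 0) → MISS  vc=[10, 8, 12]
4: 0x32 (blk 12, set 0) → VC-HIT  vc=[10, 8, 6]
5: 0x22 (blk 8, set 0) → VC-HIT  vc=[10, 12, 6]
6: 0x33 (blk 12, set 0) → VC-HIT  vc=[10, 8, 6]
7: 0x29 (blk 10, set 0) → VC-HIT  vc=[12, 8, 6]
8: 0x32 (blk 12, set 0) → VC-HIT  vc=[10, 8, 6]
9: 0x28 (blk 10, set 0) → VC-HIT  vc=[12, 8, 6]
10: 0x32 (blk 12, set 0) → VC-HIT  vc=[10, 8, 6]
11: 0x29 (blk 10, set 0) → VC-HIT  vc=[12, 8, 6]
12: 0x28 (blk 10, set 0) → L1-HIT  vc=[12, 8, 6]

VC = [12, 8, 6]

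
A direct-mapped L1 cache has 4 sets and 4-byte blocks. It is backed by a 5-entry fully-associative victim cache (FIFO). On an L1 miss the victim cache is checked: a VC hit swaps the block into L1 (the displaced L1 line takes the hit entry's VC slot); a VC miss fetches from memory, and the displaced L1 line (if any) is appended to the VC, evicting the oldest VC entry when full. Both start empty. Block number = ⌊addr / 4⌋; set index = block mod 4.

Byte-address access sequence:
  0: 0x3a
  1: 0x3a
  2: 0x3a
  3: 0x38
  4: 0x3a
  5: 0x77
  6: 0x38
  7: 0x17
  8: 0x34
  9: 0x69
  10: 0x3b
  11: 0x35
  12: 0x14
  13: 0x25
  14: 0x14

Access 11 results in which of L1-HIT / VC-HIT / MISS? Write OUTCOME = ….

0: 0x3a (blk 14, set 2) → MISS  vc=[]
1: 0x3a (blk 14, set 2) → L1-HIT  vc=[]
2: 0x3a (blk 14, set 2) → L1-HIT  vc=[]
3: 0x38 (blk 14, set 2) → L1-HIT  vc=[]
4: 0x3a (blk 14, set 2) → L1-HIT  vc=[]
5: 0x77 (blk 29, set 1) → MISS  vc=[]
6: 0x38 (blk 14, set 2) → L1-HIT  vc=[]
7: 0x17 (blk 5, set 1) → MISS  vc=[29]
8: 0x34 (blk 13, set 1) → MISS  vc=[29, 5]
9: 0x69 (blk 26, set 2) → MISS  vc=[29, 5, 14]
10: 0x3b (blk 14, set 2) → VC-HIT  vc=[29, 5, 26]
11: 0x35 (blk 13, set 1) → L1-HIT  vc=[29, 5, 26]
12: 0x14 (blk 5, set 1) → VC-HIT  vc=[29, 13, 26]
13: 0x25 (blk 9, set 1) → MISS  vc=[29, 13, 26, 5]
14: 0x14 (blk 5, set 1) → VC-HIT  vc=[29, 13, 26, 9]

OUTCOME = L1-HIT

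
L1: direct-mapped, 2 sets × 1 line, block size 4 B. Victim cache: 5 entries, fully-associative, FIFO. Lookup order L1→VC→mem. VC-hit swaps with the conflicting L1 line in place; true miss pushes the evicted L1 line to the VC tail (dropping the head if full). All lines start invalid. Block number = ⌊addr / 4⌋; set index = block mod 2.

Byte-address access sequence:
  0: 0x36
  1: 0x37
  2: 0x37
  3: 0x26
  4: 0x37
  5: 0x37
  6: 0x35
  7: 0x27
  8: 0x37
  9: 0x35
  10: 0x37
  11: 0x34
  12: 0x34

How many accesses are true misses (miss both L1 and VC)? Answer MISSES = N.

MISSES = 2

0: 0x36 (blk 13, set 1) → MISS  vc=[]
1: 0x37 (blk 13, set 1) → L1-HIT  vc=[]
2: 0x37 (blk 13, set 1) → L1-HIT  vc=[]
3: 0x26 (blk 9, set 1) → MISS  vc=[13]
4: 0x37 (blk 13, set 1) → VC-HIT  vc=[9]
5: 0x37 (blk 13, set 1) → L1-HIT  vc=[9]
6: 0x35 (blk 13, set 1) → L1-HIT  vc=[9]
7: 0x27 (blk 9, set 1) → VC-HIT  vc=[13]
8: 0x37 (blk 13, set 1) → VC-HIT  vc=[9]
9: 0x35 (blk 13, set 1) → L1-HIT  vc=[9]
10: 0x37 (blk 13, set 1) → L1-HIT  vc=[9]
11: 0x34 (blk 13, set 1) → L1-HIT  vc=[9]
12: 0x34 (blk 13, set 1) → L1-HIT  vc=[9]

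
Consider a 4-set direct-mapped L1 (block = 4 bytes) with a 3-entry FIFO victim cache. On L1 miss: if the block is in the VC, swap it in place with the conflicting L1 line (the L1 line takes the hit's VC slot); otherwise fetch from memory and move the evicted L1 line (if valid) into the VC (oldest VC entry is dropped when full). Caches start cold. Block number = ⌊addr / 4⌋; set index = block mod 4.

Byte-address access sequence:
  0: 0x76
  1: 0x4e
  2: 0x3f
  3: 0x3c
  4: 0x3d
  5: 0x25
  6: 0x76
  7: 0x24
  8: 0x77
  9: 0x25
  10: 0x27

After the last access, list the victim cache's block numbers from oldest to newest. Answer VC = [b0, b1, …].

VC = [19, 29]

  [0] addr=0x76 blk=29 s=1: MISS | VC []
  [1] addr=0x4e blk=19 s=3: MISS | VC []
  [2] addr=0x3f blk=15 s=3: MISS | VC [19]
  [3] addr=0x3c blk=15 s=3: L1-HIT | VC [19]
  [4] addr=0x3d blk=15 s=3: L1-HIT | VC [19]
  [5] addr=0x25 blk=9 s=1: MISS | VC [19, 29]
  [6] addr=0x76 blk=29 s=1: VC-HIT | VC [19, 9]
  [7] addr=0x24 blk=9 s=1: VC-HIT | VC [19, 29]
  [8] addr=0x77 blk=29 s=1: VC-HIT | VC [19, 9]
  [9] addr=0x25 blk=9 s=1: VC-HIT | VC [19, 29]
  [10] addr=0x27 blk=9 s=1: L1-HIT | VC [19, 29]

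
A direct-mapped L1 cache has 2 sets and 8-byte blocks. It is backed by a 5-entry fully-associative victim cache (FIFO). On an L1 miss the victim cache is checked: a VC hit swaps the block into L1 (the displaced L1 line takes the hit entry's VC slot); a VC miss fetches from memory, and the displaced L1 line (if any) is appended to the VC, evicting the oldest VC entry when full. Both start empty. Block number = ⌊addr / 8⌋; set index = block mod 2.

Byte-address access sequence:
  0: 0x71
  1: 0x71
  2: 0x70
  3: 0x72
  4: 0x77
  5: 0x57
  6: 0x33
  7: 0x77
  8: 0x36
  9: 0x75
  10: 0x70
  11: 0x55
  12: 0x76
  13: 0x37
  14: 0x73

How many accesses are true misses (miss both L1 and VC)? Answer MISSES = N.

MISSES = 3

#0 0x71→b14/s0 MISS; vc=[]
#1 0x71→b14/s0 L1-HIT; vc=[]
#2 0x70→b14/s0 L1-HIT; vc=[]
#3 0x72→b14/s0 L1-HIT; vc=[]
#4 0x77→b14/s0 L1-HIT; vc=[]
#5 0x57→b10/s0 MISS; vc=[14]
#6 0x33→b6/s0 MISS; vc=[14,10]
#7 0x77→b14/s0 VC-HIT; vc=[6,10]
#8 0x36→b6/s0 VC-HIT; vc=[14,10]
#9 0x75→b14/s0 VC-HIT; vc=[6,10]
#10 0x70→b14/s0 L1-HIT; vc=[6,10]
#11 0x55→b10/s0 VC-HIT; vc=[6,14]
#12 0x76→b14/s0 VC-HIT; vc=[6,10]
#13 0x37→b6/s0 VC-HIT; vc=[14,10]
#14 0x73→b14/s0 VC-HIT; vc=[6,10]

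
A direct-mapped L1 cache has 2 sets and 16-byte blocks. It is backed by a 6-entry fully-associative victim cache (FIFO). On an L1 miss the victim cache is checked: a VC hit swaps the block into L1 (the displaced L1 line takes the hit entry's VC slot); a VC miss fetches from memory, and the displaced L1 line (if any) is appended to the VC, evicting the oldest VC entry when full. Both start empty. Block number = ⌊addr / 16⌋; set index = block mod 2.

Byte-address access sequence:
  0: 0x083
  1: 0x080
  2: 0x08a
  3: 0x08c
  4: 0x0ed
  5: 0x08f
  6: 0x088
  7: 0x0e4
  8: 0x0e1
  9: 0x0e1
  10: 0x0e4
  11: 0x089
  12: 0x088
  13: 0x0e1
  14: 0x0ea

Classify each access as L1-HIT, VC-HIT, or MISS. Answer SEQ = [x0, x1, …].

SEQ = [MISS, L1-HIT, L1-HIT, L1-HIT, MISS, VC-HIT, L1-HIT, VC-HIT, L1-HIT, L1-HIT, L1-HIT, VC-HIT, L1-HIT, VC-HIT, L1-HIT]

0: 0x83 (blk 8, set 0) → MISS  vc=[]
1: 0x80 (blk 8, set 0) → L1-HIT  vc=[]
2: 0x8a (blk 8, set 0) → L1-HIT  vc=[]
3: 0x8c (blk 8, set 0) → L1-HIT  vc=[]
4: 0xed (blk 14, set 0) → MISS  vc=[8]
5: 0x8f (blk 8, set 0) → VC-HIT  vc=[14]
6: 0x88 (blk 8, set 0) → L1-HIT  vc=[14]
7: 0xe4 (blk 14, set 0) → VC-HIT  vc=[8]
8: 0xe1 (blk 14, set 0) → L1-HIT  vc=[8]
9: 0xe1 (blk 14, set 0) → L1-HIT  vc=[8]
10: 0xe4 (blk 14, set 0) → L1-HIT  vc=[8]
11: 0x89 (blk 8, set 0) → VC-HIT  vc=[14]
12: 0x88 (blk 8, set 0) → L1-HIT  vc=[14]
13: 0xe1 (blk 14, set 0) → VC-HIT  vc=[8]
14: 0xea (blk 14, set 0) → L1-HIT  vc=[8]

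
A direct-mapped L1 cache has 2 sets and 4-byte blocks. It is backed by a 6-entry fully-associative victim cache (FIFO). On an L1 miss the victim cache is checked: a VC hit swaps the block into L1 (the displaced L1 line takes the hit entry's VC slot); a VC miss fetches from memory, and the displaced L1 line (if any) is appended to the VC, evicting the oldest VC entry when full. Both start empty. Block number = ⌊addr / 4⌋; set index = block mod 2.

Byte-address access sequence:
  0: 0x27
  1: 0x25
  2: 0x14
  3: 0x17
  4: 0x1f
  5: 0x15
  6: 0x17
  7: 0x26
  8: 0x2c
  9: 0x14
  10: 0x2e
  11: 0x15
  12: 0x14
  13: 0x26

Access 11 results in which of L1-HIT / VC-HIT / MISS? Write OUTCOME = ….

OUTCOME = VC-HIT

#0 0x27→b9/s1 MISS; vc=[]
#1 0x25→b9/s1 L1-HIT; vc=[]
#2 0x14→b5/s1 MISS; vc=[9]
#3 0x17→b5/s1 L1-HIT; vc=[9]
#4 0x1f→b7/s1 MISS; vc=[9,5]
#5 0x15→b5/s1 VC-HIT; vc=[9,7]
#6 0x17→b5/s1 L1-HIT; vc=[9,7]
#7 0x26→b9/s1 VC-HIT; vc=[5,7]
#8 0x2c→b11/s1 MISS; vc=[5,7,9]
#9 0x14→b5/s1 VC-HIT; vc=[11,7,9]
#10 0x2e→b11/s1 VC-HIT; vc=[5,7,9]
#11 0x15→b5/s1 VC-HIT; vc=[11,7,9]
#12 0x14→b5/s1 L1-HIT; vc=[11,7,9]
#13 0x26→b9/s1 VC-HIT; vc=[11,7,5]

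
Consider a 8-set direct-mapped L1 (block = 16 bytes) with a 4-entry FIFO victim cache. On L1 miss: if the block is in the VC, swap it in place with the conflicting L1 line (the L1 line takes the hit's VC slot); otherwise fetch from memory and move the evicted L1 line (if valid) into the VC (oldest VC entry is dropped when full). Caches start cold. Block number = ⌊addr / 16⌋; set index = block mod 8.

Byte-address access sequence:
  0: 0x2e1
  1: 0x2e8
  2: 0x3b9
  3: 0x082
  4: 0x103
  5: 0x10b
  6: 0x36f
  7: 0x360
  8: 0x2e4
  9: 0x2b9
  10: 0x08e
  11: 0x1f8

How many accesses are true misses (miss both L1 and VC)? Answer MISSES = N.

MISSES = 7

0: 0x2e1 (blk 46, set 6) → MISS  vc=[]
1: 0x2e8 (blk 46, set 6) → L1-HIT  vc=[]
2: 0x3b9 (blk 59, set 3) → MISS  vc=[]
3: 0x82 (blk 8, set 0) → MISS  vc=[]
4: 0x103 (blk 16, set 0) → MISS  vc=[8]
5: 0x10b (blk 16, set 0) → L1-HIT  vc=[8]
6: 0x36f (blk 54, set 6) → MISS  vc=[8, 46]
7: 0x360 (blk 54, set 6) → L1-HIT  vc=[8, 46]
8: 0x2e4 (blk 46, set 6) → VC-HIT  vc=[8, 54]
9: 0x2b9 (blk 43, set 3) → MISS  vc=[8, 54, 59]
10: 0x8e (blk 8, set 0) → VC-HIT  vc=[16, 54, 59]
11: 0x1f8 (blk 31, set 7) → MISS  vc=[16, 54, 59]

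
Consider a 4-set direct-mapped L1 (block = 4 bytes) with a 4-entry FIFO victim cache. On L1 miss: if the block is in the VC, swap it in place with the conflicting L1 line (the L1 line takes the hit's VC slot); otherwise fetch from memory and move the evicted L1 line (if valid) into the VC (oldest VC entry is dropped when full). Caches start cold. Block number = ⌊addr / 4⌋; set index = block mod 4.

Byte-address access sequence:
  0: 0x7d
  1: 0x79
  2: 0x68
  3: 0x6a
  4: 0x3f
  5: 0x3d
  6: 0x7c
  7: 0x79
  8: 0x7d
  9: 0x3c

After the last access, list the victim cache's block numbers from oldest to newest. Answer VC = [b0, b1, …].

VC = [26, 31]

0: 0x7d (blk 31, set 3) → MISS  vc=[]
1: 0x79 (blk 30, set 2) → MISS  vc=[]
2: 0x68 (blk 26, set 2) → MISS  vc=[30]
3: 0x6a (blk 26, set 2) → L1-HIT  vc=[30]
4: 0x3f (blk 15, set 3) → MISS  vc=[30, 31]
5: 0x3d (blk 15, set 3) → L1-HIT  vc=[30, 31]
6: 0x7c (blk 31, set 3) → VC-HIT  vc=[30, 15]
7: 0x79 (blk 30, set 2) → VC-HIT  vc=[26, 15]
8: 0x7d (blk 31, set 3) → L1-HIT  vc=[26, 15]
9: 0x3c (blk 15, set 3) → VC-HIT  vc=[26, 31]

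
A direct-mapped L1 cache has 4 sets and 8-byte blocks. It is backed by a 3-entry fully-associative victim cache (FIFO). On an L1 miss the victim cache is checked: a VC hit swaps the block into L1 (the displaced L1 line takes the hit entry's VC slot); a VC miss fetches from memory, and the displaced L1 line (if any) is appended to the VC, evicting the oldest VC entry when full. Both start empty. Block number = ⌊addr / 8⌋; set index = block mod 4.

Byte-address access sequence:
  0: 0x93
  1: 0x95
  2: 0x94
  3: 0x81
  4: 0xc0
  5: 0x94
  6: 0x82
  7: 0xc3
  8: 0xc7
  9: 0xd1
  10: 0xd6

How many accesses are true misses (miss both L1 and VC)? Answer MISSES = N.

MISSES = 4

0: 0x93 (blk 18, set 2) → MISS  vc=[]
1: 0x95 (blk 18, set 2) → L1-HIT  vc=[]
2: 0x94 (blk 18, set 2) → L1-HIT  vc=[]
3: 0x81 (blk 16, set 0) → MISS  vc=[]
4: 0xc0 (blk 24, set 0) → MISS  vc=[16]
5: 0x94 (blk 18, set 2) → L1-HIT  vc=[16]
6: 0x82 (blk 16, set 0) → VC-HIT  vc=[24]
7: 0xc3 (blk 24, set 0) → VC-HIT  vc=[16]
8: 0xc7 (blk 24, set 0) → L1-HIT  vc=[16]
9: 0xd1 (blk 26, set 2) → MISS  vc=[16, 18]
10: 0xd6 (blk 26, set 2) → L1-HIT  vc=[16, 18]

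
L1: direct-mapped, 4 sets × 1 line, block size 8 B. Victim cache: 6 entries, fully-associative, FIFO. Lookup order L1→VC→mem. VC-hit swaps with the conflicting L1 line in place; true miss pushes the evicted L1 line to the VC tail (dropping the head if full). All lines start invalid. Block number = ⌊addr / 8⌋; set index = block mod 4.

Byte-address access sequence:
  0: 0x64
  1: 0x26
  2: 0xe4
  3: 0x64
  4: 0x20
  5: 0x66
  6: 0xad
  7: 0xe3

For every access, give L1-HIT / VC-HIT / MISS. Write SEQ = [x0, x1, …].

0: 0x64 (blk 12, set 0) → MISS  vc=[]
1: 0x26 (blk 4, set 0) → MISS  vc=[12]
2: 0xe4 (blk 28, set 0) → MISS  vc=[12, 4]
3: 0x64 (blk 12, set 0) → VC-HIT  vc=[28, 4]
4: 0x20 (blk 4, set 0) → VC-HIT  vc=[28, 12]
5: 0x66 (blk 12, set 0) → VC-HIT  vc=[28, 4]
6: 0xad (blk 21, set 1) → MISS  vc=[28, 4]
7: 0xe3 (blk 28, set 0) → VC-HIT  vc=[12, 4]

SEQ = [MISS, MISS, MISS, VC-HIT, VC-HIT, VC-HIT, MISS, VC-HIT]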